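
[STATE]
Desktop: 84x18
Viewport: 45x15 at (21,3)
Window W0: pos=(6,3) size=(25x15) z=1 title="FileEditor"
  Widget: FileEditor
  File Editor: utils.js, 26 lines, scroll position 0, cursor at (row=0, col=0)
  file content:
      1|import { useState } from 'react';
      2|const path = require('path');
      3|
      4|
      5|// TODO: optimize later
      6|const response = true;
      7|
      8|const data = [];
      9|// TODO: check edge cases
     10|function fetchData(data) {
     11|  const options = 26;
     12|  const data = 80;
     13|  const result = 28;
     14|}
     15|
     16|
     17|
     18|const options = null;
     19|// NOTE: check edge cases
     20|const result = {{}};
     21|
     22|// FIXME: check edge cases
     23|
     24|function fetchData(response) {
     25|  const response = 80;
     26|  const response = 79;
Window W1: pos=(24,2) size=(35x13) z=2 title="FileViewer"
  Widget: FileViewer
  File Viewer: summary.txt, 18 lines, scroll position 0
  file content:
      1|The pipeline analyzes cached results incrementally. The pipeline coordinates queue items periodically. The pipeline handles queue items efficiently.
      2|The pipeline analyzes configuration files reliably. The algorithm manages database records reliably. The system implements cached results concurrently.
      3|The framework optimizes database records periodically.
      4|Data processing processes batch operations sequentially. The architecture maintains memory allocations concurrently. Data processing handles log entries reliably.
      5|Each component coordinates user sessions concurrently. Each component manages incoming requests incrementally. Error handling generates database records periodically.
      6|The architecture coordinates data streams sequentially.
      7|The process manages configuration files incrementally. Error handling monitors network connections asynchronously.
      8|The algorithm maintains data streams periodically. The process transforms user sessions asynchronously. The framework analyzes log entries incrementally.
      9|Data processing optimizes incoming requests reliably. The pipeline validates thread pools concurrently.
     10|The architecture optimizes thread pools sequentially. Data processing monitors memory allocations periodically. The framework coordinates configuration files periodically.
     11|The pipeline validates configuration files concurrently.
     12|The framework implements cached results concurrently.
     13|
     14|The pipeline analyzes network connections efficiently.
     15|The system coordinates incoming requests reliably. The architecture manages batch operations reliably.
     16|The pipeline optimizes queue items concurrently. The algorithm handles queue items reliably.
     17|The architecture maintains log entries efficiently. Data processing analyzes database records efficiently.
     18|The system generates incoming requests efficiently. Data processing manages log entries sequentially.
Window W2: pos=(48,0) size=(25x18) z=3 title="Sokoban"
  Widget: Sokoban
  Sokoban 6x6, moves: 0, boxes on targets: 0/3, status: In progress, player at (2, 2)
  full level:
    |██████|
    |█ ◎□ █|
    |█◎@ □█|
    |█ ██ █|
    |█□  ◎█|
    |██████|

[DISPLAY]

━━━┃ FileViewer            ┃██████           
   ┠───────────────────────┃█ ◎□ █           
───┃The pipeline analyzes c┃█◎@ □█           
ate┃The pipeline analyzes c┃█ ██ █           
equ┃The framework optimizes┃█□  ◎█           
   ┃Data processing process┃██████           
   ┃Each component coordina┃Moves: 0  0/3    
ize┃The architecture coordi┃                 
 = ┃The process manages con┃                 
   ┃The algorithm maintains┃                 
]; ┃Data processing optimiz┃                 
 ed┗━━━━━━━━━━━━━━━━━━━━━━━┃                 
Data(dat░┃                 ┃                 
s = 26; ▼┃                 ┃                 
━━━━━━━━━┛                 ┗━━━━━━━━━━━━━━━━━


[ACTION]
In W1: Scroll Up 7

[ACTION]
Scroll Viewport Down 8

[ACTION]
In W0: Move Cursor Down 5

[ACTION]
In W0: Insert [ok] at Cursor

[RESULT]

━━━┃ FileViewer            ┃██████           
   ┠───────────────────────┃█ ◎□ █           
───┃The pipeline analyzes c┃█◎@ □█           
ate┃The pipeline analyzes c┃█ ██ █           
equ┃The framework optimizes┃█□  ◎█           
   ┃Data processing process┃██████           
   ┃Each component coordina┃Moves: 0  0/3    
ize┃The architecture coordi┃                 
se ┃The process manages con┃                 
   ┃The algorithm maintains┃                 
]; ┃Data processing optimiz┃                 
 ed┗━━━━━━━━━━━━━━━━━━━━━━━┃                 
Data(dat░┃                 ┃                 
s = 26; ▼┃                 ┃                 
━━━━━━━━━┛                 ┗━━━━━━━━━━━━━━━━━


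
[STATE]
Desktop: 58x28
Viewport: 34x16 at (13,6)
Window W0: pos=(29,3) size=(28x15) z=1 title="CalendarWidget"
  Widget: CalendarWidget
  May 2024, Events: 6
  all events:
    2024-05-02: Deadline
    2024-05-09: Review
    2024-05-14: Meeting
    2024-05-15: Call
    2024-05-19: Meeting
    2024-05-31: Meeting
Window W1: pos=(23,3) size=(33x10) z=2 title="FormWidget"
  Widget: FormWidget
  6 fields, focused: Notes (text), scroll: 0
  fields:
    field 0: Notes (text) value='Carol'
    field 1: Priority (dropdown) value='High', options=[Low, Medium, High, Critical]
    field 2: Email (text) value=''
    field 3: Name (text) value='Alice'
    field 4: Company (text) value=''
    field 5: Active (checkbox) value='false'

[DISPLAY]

          ┃> Notes:      [Carol   
          ┃  Priority:   [High    
          ┃  Email:      [        
          ┃  Name:       [Alice   
          ┃  Company:    [        
          ┃  Active:     [ ]      
          ┗━━━━━━━━━━━━━━━━━━━━━━━
                ┃                 
                ┃                 
                ┃                 
                ┃                 
                ┗━━━━━━━━━━━━━━━━━
                                  
                                  
                                  
                                  


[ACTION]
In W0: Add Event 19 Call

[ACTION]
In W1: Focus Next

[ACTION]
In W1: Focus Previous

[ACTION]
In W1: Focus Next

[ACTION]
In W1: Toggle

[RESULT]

          ┃  Notes:      [Carol   
          ┃> Priority:   [High    
          ┃  Email:      [        
          ┃  Name:       [Alice   
          ┃  Company:    [        
          ┃  Active:     [ ]      
          ┗━━━━━━━━━━━━━━━━━━━━━━━
                ┃                 
                ┃                 
                ┃                 
                ┃                 
                ┗━━━━━━━━━━━━━━━━━
                                  
                                  
                                  
                                  


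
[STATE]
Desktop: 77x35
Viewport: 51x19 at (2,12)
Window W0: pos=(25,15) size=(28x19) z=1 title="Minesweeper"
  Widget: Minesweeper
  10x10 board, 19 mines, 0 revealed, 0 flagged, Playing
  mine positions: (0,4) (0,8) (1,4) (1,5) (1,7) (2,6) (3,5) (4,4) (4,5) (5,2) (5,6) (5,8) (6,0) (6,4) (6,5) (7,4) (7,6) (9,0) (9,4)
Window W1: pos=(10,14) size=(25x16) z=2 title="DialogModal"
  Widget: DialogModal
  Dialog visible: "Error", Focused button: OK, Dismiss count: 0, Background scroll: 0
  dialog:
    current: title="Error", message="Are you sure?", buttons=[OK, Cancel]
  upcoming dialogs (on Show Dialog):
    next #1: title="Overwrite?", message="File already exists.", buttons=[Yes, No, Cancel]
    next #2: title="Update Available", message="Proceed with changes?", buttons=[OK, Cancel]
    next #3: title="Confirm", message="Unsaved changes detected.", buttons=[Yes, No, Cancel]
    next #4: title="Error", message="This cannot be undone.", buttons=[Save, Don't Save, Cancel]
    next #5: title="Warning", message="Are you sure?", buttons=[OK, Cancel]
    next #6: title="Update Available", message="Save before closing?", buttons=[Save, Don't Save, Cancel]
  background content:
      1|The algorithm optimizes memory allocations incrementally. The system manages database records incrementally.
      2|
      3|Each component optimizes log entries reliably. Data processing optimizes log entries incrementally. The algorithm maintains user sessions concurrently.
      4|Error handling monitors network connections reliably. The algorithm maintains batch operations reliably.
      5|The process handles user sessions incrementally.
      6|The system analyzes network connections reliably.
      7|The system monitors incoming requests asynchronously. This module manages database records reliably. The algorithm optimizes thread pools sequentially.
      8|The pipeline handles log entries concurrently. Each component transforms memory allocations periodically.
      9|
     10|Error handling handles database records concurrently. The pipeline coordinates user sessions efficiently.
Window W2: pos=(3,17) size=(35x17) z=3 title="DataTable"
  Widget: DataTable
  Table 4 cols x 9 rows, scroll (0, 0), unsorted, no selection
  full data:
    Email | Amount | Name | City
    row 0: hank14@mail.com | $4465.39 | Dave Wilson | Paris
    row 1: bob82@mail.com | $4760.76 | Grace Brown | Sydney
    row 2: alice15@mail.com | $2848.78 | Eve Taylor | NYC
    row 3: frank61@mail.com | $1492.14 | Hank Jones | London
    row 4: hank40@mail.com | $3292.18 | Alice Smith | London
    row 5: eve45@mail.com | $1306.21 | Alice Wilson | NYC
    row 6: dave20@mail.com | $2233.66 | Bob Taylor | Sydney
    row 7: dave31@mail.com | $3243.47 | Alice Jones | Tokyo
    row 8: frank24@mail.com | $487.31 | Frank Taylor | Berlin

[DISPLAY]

                                                   
                                                   
        ┏━━━━━━━━━━━━━━━━━━━━━━━┓                  
        ┃ DialogModal           ┃━━━━━━━━━━━━━━━━━┓
        ┠───────────────────────┨per              ┃
 ┏━━━━━━━━━━━━━━━━━━━━━━━━━━━━━━━━━┓──────────────┨
 ┃ DataTable                       ┃              ┃
 ┠─────────────────────────────────┨              ┃
 ┃Email           │Amount  │Name   ┃              ┃
 ┃────────────────┼────────┼───────┃              ┃
 ┃hank14@mail.com │$4465.39│Dave Wi┃              ┃
 ┃bob82@mail.com  │$4760.76│Grace B┃              ┃
 ┃alice15@mail.com│$2848.78│Eve Tay┃              ┃
 ┃frank61@mail.com│$1492.14│Hank Jo┃              ┃
 ┃hank40@mail.com │$3292.18│Alice S┃              ┃
 ┃eve45@mail.com  │$1306.21│Alice W┃              ┃
 ┃dave20@mail.com │$2233.66│Bob Tay┃              ┃
 ┃dave31@mail.com │$3243.47│Alice J┃              ┃
 ┃frank24@mail.com│$487.31 │Frank T┃              ┃


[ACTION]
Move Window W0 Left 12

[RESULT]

                                                   
                                                   
        ┏━━━━━━━━━━━━━━━━━━━━━━━┓                  
        ┃ DialogModal           ┃━━━━━┓            
        ┠───────────────────────┨     ┃            
 ┏━━━━━━━━━━━━━━━━━━━━━━━━━━━━━━━━━┓──┨            
 ┃ DataTable                       ┃  ┃            
 ┠─────────────────────────────────┨  ┃            
 ┃Email           │Amount  │Name   ┃  ┃            
 ┃────────────────┼────────┼───────┃  ┃            
 ┃hank14@mail.com │$4465.39│Dave Wi┃  ┃            
 ┃bob82@mail.com  │$4760.76│Grace B┃  ┃            
 ┃alice15@mail.com│$2848.78│Eve Tay┃  ┃            
 ┃frank61@mail.com│$1492.14│Hank Jo┃  ┃            
 ┃hank40@mail.com │$3292.18│Alice S┃  ┃            
 ┃eve45@mail.com  │$1306.21│Alice W┃  ┃            
 ┃dave20@mail.com │$2233.66│Bob Tay┃  ┃            
 ┃dave31@mail.com │$3243.47│Alice J┃  ┃            
 ┃frank24@mail.com│$487.31 │Frank T┃  ┃            


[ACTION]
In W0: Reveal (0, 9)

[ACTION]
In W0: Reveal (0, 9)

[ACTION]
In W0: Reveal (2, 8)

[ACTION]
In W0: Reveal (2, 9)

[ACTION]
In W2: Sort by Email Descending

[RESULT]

                                                   
                                                   
        ┏━━━━━━━━━━━━━━━━━━━━━━━┓                  
        ┃ DialogModal           ┃━━━━━┓            
        ┠───────────────────────┨     ┃            
 ┏━━━━━━━━━━━━━━━━━━━━━━━━━━━━━━━━━┓──┨            
 ┃ DataTable                       ┃  ┃            
 ┠─────────────────────────────────┨  ┃            
 ┃Email          ▼│Amount  │Name   ┃  ┃            
 ┃────────────────┼────────┼───────┃  ┃            
 ┃hank40@mail.com │$3292.18│Alice S┃  ┃            
 ┃hank14@mail.com │$4465.39│Dave Wi┃  ┃            
 ┃frank61@mail.com│$1492.14│Hank Jo┃  ┃            
 ┃frank24@mail.com│$487.31 │Frank T┃  ┃            
 ┃eve45@mail.com  │$1306.21│Alice W┃  ┃            
 ┃dave31@mail.com │$3243.47│Alice J┃  ┃            
 ┃dave20@mail.com │$2233.66│Bob Tay┃  ┃            
 ┃bob82@mail.com  │$4760.76│Grace B┃  ┃            
 ┃alice15@mail.com│$2848.78│Eve Tay┃  ┃            


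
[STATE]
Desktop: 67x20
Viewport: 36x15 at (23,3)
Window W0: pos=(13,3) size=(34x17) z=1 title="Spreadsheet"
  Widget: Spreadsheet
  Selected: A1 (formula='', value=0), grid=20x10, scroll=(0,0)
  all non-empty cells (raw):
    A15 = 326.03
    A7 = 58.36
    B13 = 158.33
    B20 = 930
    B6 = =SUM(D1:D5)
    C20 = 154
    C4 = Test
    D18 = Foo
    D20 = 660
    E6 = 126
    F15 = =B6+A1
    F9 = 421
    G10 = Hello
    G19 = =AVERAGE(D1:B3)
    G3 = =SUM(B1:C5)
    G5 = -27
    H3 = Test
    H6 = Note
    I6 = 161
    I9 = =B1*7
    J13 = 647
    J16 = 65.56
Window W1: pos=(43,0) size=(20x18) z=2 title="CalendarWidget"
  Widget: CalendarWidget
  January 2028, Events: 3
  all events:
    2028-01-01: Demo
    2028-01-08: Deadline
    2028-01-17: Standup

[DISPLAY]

━━━━━━━━━━━━━━━━━━━━┃   January 2028
eet                 ┃Mo Tu We Th Fr 
────────────────────┃               
                    ┃ 3  4  5  6  7 
      B       C     ┃10 11 12 13 14 
--------------------┃17* 18 19 20 21
[0]       0       0 ┃24 25 26 27 28 
  0       0       0 ┃31             
  0       0       0 ┃               
  0       0Test     ┃               
  0       0       0 ┃               
  0       0       0 ┃               
.36       0       0 ┃               
  0       0       0 ┃               
  0       0       0 ┗━━━━━━━━━━━━━━━


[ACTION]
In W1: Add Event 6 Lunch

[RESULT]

━━━━━━━━━━━━━━━━━━━━┃   January 2028
eet                 ┃Mo Tu We Th Fr 
────────────────────┃               
                    ┃ 3  4  5  6*  7
      B       C     ┃10 11 12 13 14 
--------------------┃17* 18 19 20 21
[0]       0       0 ┃24 25 26 27 28 
  0       0       0 ┃31             
  0       0       0 ┃               
  0       0Test     ┃               
  0       0       0 ┃               
  0       0       0 ┃               
.36       0       0 ┃               
  0       0       0 ┃               
  0       0       0 ┗━━━━━━━━━━━━━━━


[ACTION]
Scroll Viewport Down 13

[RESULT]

────────────────────┃               
                    ┃ 3  4  5  6*  7
      B       C     ┃10 11 12 13 14 
--------------------┃17* 18 19 20 21
[0]       0       0 ┃24 25 26 27 28 
  0       0       0 ┃31             
  0       0       0 ┃               
  0       0Test     ┃               
  0       0       0 ┃               
  0       0       0 ┃               
.36       0       0 ┃               
  0       0       0 ┃               
  0       0       0 ┗━━━━━━━━━━━━━━━
  0       0       0    ┃            
━━━━━━━━━━━━━━━━━━━━━━━┛            


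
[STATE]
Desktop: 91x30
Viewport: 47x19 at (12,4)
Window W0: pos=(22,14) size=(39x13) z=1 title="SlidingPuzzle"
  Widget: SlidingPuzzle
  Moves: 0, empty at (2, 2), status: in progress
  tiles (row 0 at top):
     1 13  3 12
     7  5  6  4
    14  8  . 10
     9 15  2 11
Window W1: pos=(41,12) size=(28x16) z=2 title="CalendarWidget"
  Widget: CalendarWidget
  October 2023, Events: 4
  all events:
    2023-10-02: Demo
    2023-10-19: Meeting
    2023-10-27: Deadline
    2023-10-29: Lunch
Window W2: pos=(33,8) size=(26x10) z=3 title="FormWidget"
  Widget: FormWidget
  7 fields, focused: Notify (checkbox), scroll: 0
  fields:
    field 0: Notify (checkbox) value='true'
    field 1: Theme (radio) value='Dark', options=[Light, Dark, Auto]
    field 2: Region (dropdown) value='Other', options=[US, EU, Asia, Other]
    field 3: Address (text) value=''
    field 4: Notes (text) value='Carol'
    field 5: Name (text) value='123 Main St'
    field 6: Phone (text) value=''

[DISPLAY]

                                               
                                               
                                               
                                               
                     ┏━━━━━━━━━━━━━━━━━━━━━━━━┓
                     ┃ FormWidget             ┃
                     ┠────────────────────────┨
                     ┃> Notify:     [x]       ┃
                     ┃  Theme:      ( ) Light ┃
                     ┃  Region:     [Other  ▼]┃
          ┏━━━━━━━━━━┃  Address:    [        ]┃
          ┃ SlidingPu┃  Notes:      [Carol   ]┃
          ┠──────────┃  Name:       [123 Main]┃
          ┃┌────┬────┗━━━━━━━━━━━━━━━━━━━━━━━━┛
          ┃│  1 │ 13 │  3 │ 1┃ 2*  3  4  5  6  
          ┃├────┼────┼────┼──┃ 9 10 11 12 13 14
          ┃│  7 │  5 │  6 │  ┃16 17 18 19* 20 2
          ┃├────┼────┼────┼──┃23 24 25 26 27* 2
          ┃│ 14 │  8 │    │ 1┃30 31            


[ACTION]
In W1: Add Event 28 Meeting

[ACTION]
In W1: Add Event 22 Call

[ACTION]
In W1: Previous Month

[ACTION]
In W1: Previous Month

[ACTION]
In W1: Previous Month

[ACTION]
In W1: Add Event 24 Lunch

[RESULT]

                                               
                                               
                                               
                                               
                     ┏━━━━━━━━━━━━━━━━━━━━━━━━┓
                     ┃ FormWidget             ┃
                     ┠────────────────────────┨
                     ┃> Notify:     [x]       ┃
                     ┃  Theme:      ( ) Light ┃
                     ┃  Region:     [Other  ▼]┃
          ┏━━━━━━━━━━┃  Address:    [        ]┃
          ┃ SlidingPu┃  Notes:      [Carol   ]┃
          ┠──────────┃  Name:       [123 Main]┃
          ┃┌────┬────┗━━━━━━━━━━━━━━━━━━━━━━━━┛
          ┃│  1 │ 13 │  3 │ 1┃ 3  4  5  6  7  8
          ┃├────┼────┼────┼──┃10 11 12 13 14 15
          ┃│  7 │  5 │  6 │  ┃17 18 19 20 21 22
          ┃├────┼────┼────┼──┃24* 25 26 27 28 2
          ┃│ 14 │  8 │    │ 1┃31               


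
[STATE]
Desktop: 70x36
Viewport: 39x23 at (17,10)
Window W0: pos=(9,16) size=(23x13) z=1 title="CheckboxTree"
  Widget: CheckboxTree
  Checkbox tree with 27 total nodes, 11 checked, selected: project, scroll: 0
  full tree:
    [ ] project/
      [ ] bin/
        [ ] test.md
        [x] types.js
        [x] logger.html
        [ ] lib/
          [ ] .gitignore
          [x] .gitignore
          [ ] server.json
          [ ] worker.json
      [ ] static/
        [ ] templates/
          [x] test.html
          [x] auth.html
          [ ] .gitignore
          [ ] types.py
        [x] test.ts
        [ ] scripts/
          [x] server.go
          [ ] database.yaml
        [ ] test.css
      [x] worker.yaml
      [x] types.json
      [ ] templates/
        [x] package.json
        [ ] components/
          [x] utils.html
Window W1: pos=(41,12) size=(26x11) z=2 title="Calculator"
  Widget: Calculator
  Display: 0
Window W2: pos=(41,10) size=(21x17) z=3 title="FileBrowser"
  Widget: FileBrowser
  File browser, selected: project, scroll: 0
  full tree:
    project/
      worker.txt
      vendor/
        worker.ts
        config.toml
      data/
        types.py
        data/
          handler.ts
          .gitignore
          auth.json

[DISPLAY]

                        ┏━━━━━━━━━━━━━━
                        ┃ FileBrowser  
                        ┠──────────────
                        ┃> [-] project/
                        ┃    worker.txt
                        ┃    [+] vendor
━━━━━━━━━━━━━━┓         ┃    [+] data/ 
oxTree        ┃         ┃              
──────────────┨         ┃              
oject/        ┃         ┃              
bin/          ┃         ┃              
] test.md     ┃         ┃              
] types.js    ┃         ┃              
] logger.html ┃         ┃              
] lib/        ┃         ┃              
[ ] .gitignore┃         ┃              
[x] .gitignore┃         ┗━━━━━━━━━━━━━━
[ ] server.jso┃                        
━━━━━━━━━━━━━━┛                        
                                       
                                       
                                       
                                       


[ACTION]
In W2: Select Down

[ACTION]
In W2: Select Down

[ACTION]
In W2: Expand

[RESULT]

                        ┏━━━━━━━━━━━━━━
                        ┃ FileBrowser  
                        ┠──────────────
                        ┃  [-] project/
                        ┃    worker.txt
                        ┃  > [-] vendor
━━━━━━━━━━━━━━┓         ┃      worker.t
oxTree        ┃         ┃      config.t
──────────────┨         ┃    [+] data/ 
oject/        ┃         ┃              
bin/          ┃         ┃              
] test.md     ┃         ┃              
] types.js    ┃         ┃              
] logger.html ┃         ┃              
] lib/        ┃         ┃              
[ ] .gitignore┃         ┃              
[x] .gitignore┃         ┗━━━━━━━━━━━━━━
[ ] server.jso┃                        
━━━━━━━━━━━━━━┛                        
                                       
                                       
                                       
                                       


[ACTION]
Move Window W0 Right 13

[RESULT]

                        ┏━━━━━━━━━━━━━━
                        ┃ FileBrowser  
                        ┠──────────────
                        ┃  [-] project/
                        ┃    worker.txt
                        ┃  > [-] vendor
     ┏━━━━━━━━━━━━━━━━━━┃      worker.t
     ┃ CheckboxTree     ┃      config.t
     ┠──────────────────┃    [+] data/ 
     ┃>[-] project/     ┃              
     ┃   [-] bin/       ┃              
     ┃     [ ] test.md  ┃              
     ┃     [x] types.js ┃              
     ┃     [x] logger.ht┃              
     ┃     [-] lib/     ┃              
     ┃       [ ] .gitign┃              
     ┃       [x] .gitign┗━━━━━━━━━━━━━━
     ┃       [ ] server.jso┃           
     ┗━━━━━━━━━━━━━━━━━━━━━┛           
                                       
                                       
                                       
                                       


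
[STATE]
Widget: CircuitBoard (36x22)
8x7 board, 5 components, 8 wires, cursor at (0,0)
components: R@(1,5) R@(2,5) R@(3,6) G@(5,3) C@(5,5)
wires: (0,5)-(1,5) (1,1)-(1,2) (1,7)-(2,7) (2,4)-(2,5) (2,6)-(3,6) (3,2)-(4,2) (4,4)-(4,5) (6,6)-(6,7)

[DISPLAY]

   0 1 2 3 4 5 6 7                  
0  [.]                  ·           
                        │           
1       · ─ ·           R       ·   
                                │   
2                   · ─ R   ·   ·   
                            │       
3           ·               R       
            │                       
4           ·       · ─ ·           
                                    
5               G       C           
                                    
6                           · ─ ·   
Cursor: (0,0)                       
                                    
                                    
                                    
                                    
                                    
                                    
                                    


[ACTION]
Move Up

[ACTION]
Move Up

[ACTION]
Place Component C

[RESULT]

   0 1 2 3 4 5 6 7                  
0  [C]                  ·           
                        │           
1       · ─ ·           R       ·   
                                │   
2                   · ─ R   ·   ·   
                            │       
3           ·               R       
            │                       
4           ·       · ─ ·           
                                    
5               G       C           
                                    
6                           · ─ ·   
Cursor: (0,0)                       
                                    
                                    
                                    
                                    
                                    
                                    
                                    


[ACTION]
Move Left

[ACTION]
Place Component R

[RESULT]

   0 1 2 3 4 5 6 7                  
0  [R]                  ·           
                        │           
1       · ─ ·           R       ·   
                                │   
2                   · ─ R   ·   ·   
                            │       
3           ·               R       
            │                       
4           ·       · ─ ·           
                                    
5               G       C           
                                    
6                           · ─ ·   
Cursor: (0,0)                       
                                    
                                    
                                    
                                    
                                    
                                    
                                    


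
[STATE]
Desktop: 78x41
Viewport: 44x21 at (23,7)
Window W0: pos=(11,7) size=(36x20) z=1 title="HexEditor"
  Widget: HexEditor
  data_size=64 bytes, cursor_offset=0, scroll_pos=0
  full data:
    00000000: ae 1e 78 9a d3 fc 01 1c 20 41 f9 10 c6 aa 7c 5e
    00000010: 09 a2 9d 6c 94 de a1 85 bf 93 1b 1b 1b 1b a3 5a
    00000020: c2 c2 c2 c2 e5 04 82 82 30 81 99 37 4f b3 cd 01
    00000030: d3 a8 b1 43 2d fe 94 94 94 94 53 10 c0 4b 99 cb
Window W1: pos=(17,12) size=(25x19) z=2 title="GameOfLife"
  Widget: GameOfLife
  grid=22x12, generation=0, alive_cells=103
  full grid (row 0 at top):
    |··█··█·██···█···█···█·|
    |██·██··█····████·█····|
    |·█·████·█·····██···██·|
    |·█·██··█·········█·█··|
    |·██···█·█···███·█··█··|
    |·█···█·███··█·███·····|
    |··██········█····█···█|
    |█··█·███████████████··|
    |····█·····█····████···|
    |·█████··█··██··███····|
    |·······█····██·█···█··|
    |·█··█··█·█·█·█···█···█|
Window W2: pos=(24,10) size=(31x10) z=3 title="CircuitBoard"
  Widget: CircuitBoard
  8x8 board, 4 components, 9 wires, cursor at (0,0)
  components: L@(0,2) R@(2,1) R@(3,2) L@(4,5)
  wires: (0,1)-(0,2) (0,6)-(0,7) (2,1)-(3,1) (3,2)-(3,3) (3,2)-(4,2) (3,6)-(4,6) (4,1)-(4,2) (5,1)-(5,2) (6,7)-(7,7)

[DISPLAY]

━━━━━━━━━━━━━━━━━━━━━━━┓                    
                       ┃                    
───────────────────────┨                    
E┏━━━━━━━━━━━━━━━━━━━━━━━━━━━━━┓            
9┃ CircuitBoard                ┃            
━┠─────────────────────────────┨            
O┃   0 1 2 3 4 5 6 7           ┃            
─┃0  [.]  · ─ L               ·┃            
0┃                             ┃            
█┃1                            ┃            
·┃                             ┃            
█┃2       R                    ┃            
·┗━━━━━━━━━━━━━━━━━━━━━━━━━━━━━┛            
·█·█···███·█··█·· ┃    ┃                    
█·███··█·███····· ┃    ┃                    
·······█····█···█ ┃    ┃                    
███████████████·· ┃    ┃                    
·····█····████··· ┃    ┃                    
█··█··██··███···· ┃    ┃                    
··█····██·█···█·· ┃━━━━┛                    
··█·█·█·█···█···█ ┃                         


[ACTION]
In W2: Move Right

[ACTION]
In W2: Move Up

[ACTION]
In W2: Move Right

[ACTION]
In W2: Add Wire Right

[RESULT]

━━━━━━━━━━━━━━━━━━━━━━━┓                    
                       ┃                    
───────────────────────┨                    
E┏━━━━━━━━━━━━━━━━━━━━━━━━━━━━━┓            
9┃ CircuitBoard                ┃            
━┠─────────────────────────────┨            
O┃   0 1 2 3 4 5 6 7           ┃            
─┃0       · ─[L]─ ·           ·┃            
0┃                             ┃            
█┃1                            ┃            
·┃                             ┃            
█┃2       R                    ┃            
·┗━━━━━━━━━━━━━━━━━━━━━━━━━━━━━┛            
·█·█···███·█··█·· ┃    ┃                    
█·███··█·███····· ┃    ┃                    
·······█····█···█ ┃    ┃                    
███████████████·· ┃    ┃                    
·····█····████··· ┃    ┃                    
█··█··██··███···· ┃    ┃                    
··█····██·█···█·· ┃━━━━┛                    
··█·█·█·█···█···█ ┃                         


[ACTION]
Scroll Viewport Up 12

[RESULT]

                                            
                                            
                                            
                                            
                                            
                                            
                                            
━━━━━━━━━━━━━━━━━━━━━━━┓                    
                       ┃                    
───────────────────────┨                    
E┏━━━━━━━━━━━━━━━━━━━━━━━━━━━━━┓            
9┃ CircuitBoard                ┃            
━┠─────────────────────────────┨            
O┃   0 1 2 3 4 5 6 7           ┃            
─┃0       · ─[L]─ ·           ·┃            
0┃                             ┃            
█┃1                            ┃            
·┃                             ┃            
█┃2       R                    ┃            
·┗━━━━━━━━━━━━━━━━━━━━━━━━━━━━━┛            
·█·█···███·█··█·· ┃    ┃                    


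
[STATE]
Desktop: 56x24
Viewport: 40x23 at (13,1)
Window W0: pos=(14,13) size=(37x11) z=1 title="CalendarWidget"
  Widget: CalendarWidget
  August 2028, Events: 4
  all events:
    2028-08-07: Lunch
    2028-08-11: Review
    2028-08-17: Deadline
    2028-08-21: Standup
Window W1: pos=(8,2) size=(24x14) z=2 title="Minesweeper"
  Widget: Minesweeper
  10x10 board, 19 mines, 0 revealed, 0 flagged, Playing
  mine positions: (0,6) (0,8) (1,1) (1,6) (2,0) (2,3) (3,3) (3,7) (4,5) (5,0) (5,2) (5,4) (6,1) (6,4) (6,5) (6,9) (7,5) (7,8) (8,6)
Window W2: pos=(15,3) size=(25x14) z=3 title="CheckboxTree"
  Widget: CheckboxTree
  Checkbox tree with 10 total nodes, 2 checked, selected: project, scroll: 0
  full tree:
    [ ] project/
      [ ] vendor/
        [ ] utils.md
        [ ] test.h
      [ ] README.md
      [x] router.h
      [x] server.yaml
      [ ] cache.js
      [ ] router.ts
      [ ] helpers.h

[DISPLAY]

                                        
━━━━━━━━━━━━━━━━━━┓                     
es┏━━━━━━━━━━━━━━━━━━━━━━━┓             
──┃ CheckboxTree          ┃             
■■┠───────────────────────┨             
■■┃>[-] project/          ┃             
■■┃   [ ] vendor/         ┃             
■■┃     [ ] utils.md      ┃             
■■┃     [ ] test.h        ┃             
■■┃   [ ] README.md       ┃             
■■┃   [x] router.h        ┃             
■■┃   [x] server.yaml     ┃             
■■┃   [ ] cache.js        ┃━━━━━━━━━━┓  
■■┃   [ ] router.ts       ┃          ┃  
━━┃   [ ] helpers.h       ┃──────────┨  
 ┃┗━━━━━━━━━━━━━━━━━━━━━━━┛          ┃  
 ┃Mo Tu We Th Fr Sa Su               ┃  
 ┃    1  2  3  4  5  6               ┃  
 ┃ 7*  8  9 10 11* 12 13             ┃  
 ┃14 15 16 17* 18 19 20              ┃  
 ┃21* 22 23 24 25 26 27              ┃  
 ┃28 29 30 31                        ┃  
 ┗━━━━━━━━━━━━━━━━━━━━━━━━━━━━━━━━━━━┛  


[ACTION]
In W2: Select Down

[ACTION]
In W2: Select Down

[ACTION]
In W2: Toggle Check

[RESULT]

                                        
━━━━━━━━━━━━━━━━━━┓                     
es┏━━━━━━━━━━━━━━━━━━━━━━━┓             
──┃ CheckboxTree          ┃             
■■┠───────────────────────┨             
■■┃ [-] project/          ┃             
■■┃   [-] vendor/         ┃             
■■┃>    [x] utils.md      ┃             
■■┃     [ ] test.h        ┃             
■■┃   [ ] README.md       ┃             
■■┃   [x] router.h        ┃             
■■┃   [x] server.yaml     ┃             
■■┃   [ ] cache.js        ┃━━━━━━━━━━┓  
■■┃   [ ] router.ts       ┃          ┃  
━━┃   [ ] helpers.h       ┃──────────┨  
 ┃┗━━━━━━━━━━━━━━━━━━━━━━━┛          ┃  
 ┃Mo Tu We Th Fr Sa Su               ┃  
 ┃    1  2  3  4  5  6               ┃  
 ┃ 7*  8  9 10 11* 12 13             ┃  
 ┃14 15 16 17* 18 19 20              ┃  
 ┃21* 22 23 24 25 26 27              ┃  
 ┃28 29 30 31                        ┃  
 ┗━━━━━━━━━━━━━━━━━━━━━━━━━━━━━━━━━━━┛  


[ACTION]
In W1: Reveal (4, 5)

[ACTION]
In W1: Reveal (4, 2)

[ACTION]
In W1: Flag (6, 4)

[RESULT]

                                        
━━━━━━━━━━━━━━━━━━┓                     
es┏━━━━━━━━━━━━━━━━━━━━━━━┓             
──┃ CheckboxTree          ┃             
■■┠───────────────────────┨             
■■┃ [-] project/          ┃             
■■┃   [-] vendor/         ┃             
■■┃>    [x] utils.md      ┃             
■✹┃     [ ] test.h        ┃             
✹■┃   [ ] README.md       ┃             
✹✹┃   [x] router.h        ┃             
■✹┃   [x] server.yaml     ┃             
■■┃   [ ] cache.js        ┃━━━━━━━━━━┓  
■■┃   [ ] router.ts       ┃          ┃  
━━┃   [ ] helpers.h       ┃──────────┨  
 ┃┗━━━━━━━━━━━━━━━━━━━━━━━┛          ┃  
 ┃Mo Tu We Th Fr Sa Su               ┃  
 ┃    1  2  3  4  5  6               ┃  
 ┃ 7*  8  9 10 11* 12 13             ┃  
 ┃14 15 16 17* 18 19 20              ┃  
 ┃21* 22 23 24 25 26 27              ┃  
 ┃28 29 30 31                        ┃  
 ┗━━━━━━━━━━━━━━━━━━━━━━━━━━━━━━━━━━━┛  
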